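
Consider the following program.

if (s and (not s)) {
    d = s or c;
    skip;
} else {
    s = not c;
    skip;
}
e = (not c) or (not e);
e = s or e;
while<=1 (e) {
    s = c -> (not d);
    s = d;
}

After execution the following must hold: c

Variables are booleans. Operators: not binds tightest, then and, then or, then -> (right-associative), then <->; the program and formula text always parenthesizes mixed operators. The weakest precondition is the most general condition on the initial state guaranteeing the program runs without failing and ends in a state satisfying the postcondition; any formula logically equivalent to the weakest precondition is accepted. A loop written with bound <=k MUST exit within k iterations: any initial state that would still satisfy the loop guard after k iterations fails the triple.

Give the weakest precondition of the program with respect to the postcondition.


Working backward. After the program, c must hold.
Before the loop (bound <=1), unroll the exhaustion recursion (WP_0 = exit-now case; WP_j = one more guarded iteration, up to j = 1):
  WP_0: (not e) and c
  WP_1: (e -> ((not e) and c)) and ((not e) -> c)
So before the loop: (e -> ((not e) and c)) and ((not e) -> c)
Before e := s or e: ((s or e) -> ((not (s or e)) and c)) and ((not (s or e)) -> c)
Before e := (not c) or (not e): ((s or (not c) or (not e)) -> ((not (s or (not c) or (not e))) and c)) and ((not (s or (not c) or (not e))) -> c)
Then branch requires ((s or (not c) or (not e)) -> ((not (s or (not c) or (not e))) and c)) and ((not (s or (not c) or (not e))) -> c); else branch requires (((not c) or (not e)) -> ((not ((not c) or (not e))) and c)) and ((not ((not c) or (not e))) -> c).
Before the if: (((not c) or (not e)) -> ((not ((not c) or (not e))) and c)) and ((not ((not c) or (not e))) -> c)
Answer: WP = (((not c) or (not e)) -> ((not ((not c) or (not e))) and c)) and ((not ((not c) or (not e))) -> c)


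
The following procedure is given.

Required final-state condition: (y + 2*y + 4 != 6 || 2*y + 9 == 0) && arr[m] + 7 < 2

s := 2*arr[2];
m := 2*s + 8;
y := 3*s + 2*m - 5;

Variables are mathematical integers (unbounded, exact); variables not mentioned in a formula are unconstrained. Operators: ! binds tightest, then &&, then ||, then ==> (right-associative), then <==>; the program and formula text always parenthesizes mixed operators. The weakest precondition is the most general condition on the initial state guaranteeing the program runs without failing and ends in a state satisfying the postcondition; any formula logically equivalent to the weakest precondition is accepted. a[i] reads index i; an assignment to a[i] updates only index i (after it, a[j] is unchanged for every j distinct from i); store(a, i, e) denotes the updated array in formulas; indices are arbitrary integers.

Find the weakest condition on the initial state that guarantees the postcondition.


Working backward. After the program, the postcondition (y + 2*y + 4 != 6 || 2*y + 9 == 0) && arr[m] + 7 < 2 must hold; in canonical form it is (3*y != 2 || 2*y == -9) && arr[m] < -5.
Before y := 3*s + 2*m - 5: (6*m + 9*s != 17 || 4*m + 6*s == 1) && arr[m] < -5
Before m := 2*s + 8: (21*s != -31 || 14*s == -31) && arr[2*s + 8] < -5
Before s := 2*arr[2]: (42*arr[2] != -31 || 28*arr[2] == -31) && arr[4*arr[2] + 8] < -5
Answer: WP = (42*arr[2] != -31 || 28*arr[2] == -31) && arr[4*arr[2] + 8] < -5


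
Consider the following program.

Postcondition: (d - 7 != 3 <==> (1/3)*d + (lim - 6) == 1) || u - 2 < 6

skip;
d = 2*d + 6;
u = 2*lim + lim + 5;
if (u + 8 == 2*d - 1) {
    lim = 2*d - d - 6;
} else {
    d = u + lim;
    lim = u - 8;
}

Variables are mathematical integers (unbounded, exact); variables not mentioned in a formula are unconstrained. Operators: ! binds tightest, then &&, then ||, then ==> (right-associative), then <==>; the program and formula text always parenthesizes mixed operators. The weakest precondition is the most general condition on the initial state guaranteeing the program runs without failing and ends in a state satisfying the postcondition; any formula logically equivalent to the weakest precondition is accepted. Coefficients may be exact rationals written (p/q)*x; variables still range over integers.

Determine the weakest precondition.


Working backward. After the program, the postcondition (d - 7 != 3 <==> (1/3)*d + (lim - 6) == 1) || u - 2 < 6 must hold; in canonical form it is (d != 10 <==> (1/3)*d + lim == 7) || u < 8.
Then branch requires (d != 10 <==> (4/3)*d == 13) || u < 8; else branch requires (lim + u != 10 <==> (1/3)*lim + (4/3)*u == 15) || u < 8.
Before the if: (u == 2*d - 9 ==> ((d != 10 <==> (4/3)*d == 13) || u < 8)) && ((!(u == 2*d - 9)) ==> ((lim + u != 10 <==> (1/3)*lim + (4/3)*u == 15) || u < 8))
Before u := 2*lim + lim + 5: (3*lim == 2*d - 14 ==> ((d != 10 <==> (4/3)*d == 13) || 3*lim < 3)) && ((!(3*lim == 2*d - 14)) ==> ((4*lim != 5 <==> (13/3)*lim == 25/3) || 3*lim < 3))
Before d := 2*d + 6: (3*lim == 4*d - 2 ==> ((2*d != 4 <==> (8/3)*d == 5) || 3*lim < 3)) && ((!(3*lim == 4*d - 2)) ==> ((4*lim != 5 <==> (13/3)*lim == 25/3) || 3*lim < 3))
Before skip: (3*lim == 4*d - 2 ==> ((2*d != 4 <==> (8/3)*d == 5) || 3*lim < 3)) && ((!(3*lim == 4*d - 2)) ==> ((4*lim != 5 <==> (13/3)*lim == 25/3) || 3*lim < 3))
Answer: WP = (3*lim == 4*d - 2 ==> ((2*d != 4 <==> (8/3)*d == 5) || 3*lim < 3)) && ((!(3*lim == 4*d - 2)) ==> ((4*lim != 5 <==> (13/3)*lim == 25/3) || 3*lim < 3))


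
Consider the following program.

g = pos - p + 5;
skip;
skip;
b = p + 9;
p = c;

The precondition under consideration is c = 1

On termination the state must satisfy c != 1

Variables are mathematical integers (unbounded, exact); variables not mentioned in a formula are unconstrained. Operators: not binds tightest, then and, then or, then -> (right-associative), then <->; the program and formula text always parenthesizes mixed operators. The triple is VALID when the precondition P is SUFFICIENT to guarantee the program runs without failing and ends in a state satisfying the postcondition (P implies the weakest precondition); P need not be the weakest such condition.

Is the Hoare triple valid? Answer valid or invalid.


Working backward. After the program, c != 1 must hold.
Before p := c: c != 1
Before b := p + 9: c != 1
Before skip: c != 1
Before skip: c != 1
Before g := pos - p + 5: c != 1
The weakest precondition is c != 1.
Check whether c = 1 implies it.
Countermodel: at the initial state c = 1, the precondition holds but the weakest precondition fails.
Answer: invalid


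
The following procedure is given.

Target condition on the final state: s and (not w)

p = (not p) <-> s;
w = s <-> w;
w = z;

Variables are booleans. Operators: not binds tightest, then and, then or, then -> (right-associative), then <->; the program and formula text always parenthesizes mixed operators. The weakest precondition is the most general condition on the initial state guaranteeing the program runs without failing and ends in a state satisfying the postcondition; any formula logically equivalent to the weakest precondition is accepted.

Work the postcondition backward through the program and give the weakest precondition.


Working backward. After the program, s and (not w) must hold.
Before w := z: s and (not z)
Before w := s <-> w: s and (not z)
Before p := (not p) <-> s: s and (not z)
Answer: WP = s and (not z)


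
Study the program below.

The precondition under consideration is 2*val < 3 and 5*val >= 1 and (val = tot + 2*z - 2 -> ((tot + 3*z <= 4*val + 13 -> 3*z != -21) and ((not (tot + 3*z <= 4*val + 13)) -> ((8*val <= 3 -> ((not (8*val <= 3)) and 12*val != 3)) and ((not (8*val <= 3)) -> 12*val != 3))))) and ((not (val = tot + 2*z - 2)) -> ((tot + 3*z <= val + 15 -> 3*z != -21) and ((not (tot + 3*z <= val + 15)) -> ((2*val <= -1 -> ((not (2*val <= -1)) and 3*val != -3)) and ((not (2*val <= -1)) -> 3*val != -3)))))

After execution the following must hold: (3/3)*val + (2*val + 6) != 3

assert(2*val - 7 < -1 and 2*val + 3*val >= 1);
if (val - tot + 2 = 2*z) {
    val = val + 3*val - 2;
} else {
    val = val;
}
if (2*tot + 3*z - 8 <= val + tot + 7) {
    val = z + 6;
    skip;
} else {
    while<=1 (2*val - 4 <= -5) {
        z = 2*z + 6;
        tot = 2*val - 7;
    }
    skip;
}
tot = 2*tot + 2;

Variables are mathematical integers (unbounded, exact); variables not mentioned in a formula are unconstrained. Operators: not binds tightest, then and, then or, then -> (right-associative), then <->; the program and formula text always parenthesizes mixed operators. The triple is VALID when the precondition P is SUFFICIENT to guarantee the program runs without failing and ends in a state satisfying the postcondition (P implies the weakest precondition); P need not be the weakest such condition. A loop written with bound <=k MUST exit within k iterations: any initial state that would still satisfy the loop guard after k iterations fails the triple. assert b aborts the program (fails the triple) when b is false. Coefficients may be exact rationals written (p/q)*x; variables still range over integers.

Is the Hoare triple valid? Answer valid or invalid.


Working backward. After the program, the postcondition (3/3)*val + (2*val + 6) != 3 must hold; in canonical form it is 3*val != -3.
Before tot := 2*tot + 2: 3*val != -3
Then branch requires 3*z != -21; else branch requires (2*val <= -1 -> ((not (2*val <= -1)) and 3*val != -3)) and ((not (2*val <= -1)) -> 3*val != -3).
Before the if: (tot + 3*z <= val + 15 -> 3*z != -21) and ((not (tot + 3*z <= val + 15)) -> ((2*val <= -1 -> ((not (2*val <= -1)) and 3*val != -3)) and ((not (2*val <= -1)) -> 3*val != -3)))
Then branch requires (tot + 3*z <= 4*val + 13 -> 3*z != -21) and ((not (tot + 3*z <= 4*val + 13)) -> ((8*val <= 3 -> ((not (8*val <= 3)) and 12*val != 3)) and ((not (8*val <= 3)) -> 12*val != 3))); else branch requires (tot + 3*z <= val + 15 -> 3*z != -21) and ((not (tot + 3*z <= val + 15)) -> ((2*val <= -1 -> ((not (2*val <= -1)) and 3*val != -3)) and ((not (2*val <= -1)) -> 3*val != -3))).
Before the if: (val = tot + 2*z - 2 -> ((tot + 3*z <= 4*val + 13 -> 3*z != -21) and ((not (tot + 3*z <= 4*val + 13)) -> ((8*val <= 3 -> ((not (8*val <= 3)) and 12*val != 3)) and ((not (8*val <= 3)) -> 12*val != 3))))) and ((not (val = tot + 2*z - 2)) -> ((tot + 3*z <= val + 15 -> 3*z != -21) and ((not (tot + 3*z <= val + 15)) -> ((2*val <= -1 -> ((not (2*val <= -1)) and 3*val != -3)) and ((not (2*val <= -1)) -> 3*val != -3)))))
Before assert 2*val - 7 < -1 and 2*val + 3*val >= 1: 2*val < 6 and 5*val >= 1 and (val = tot + 2*z - 2 -> ((tot + 3*z <= 4*val + 13 -> 3*z != -21) and ((not (tot + 3*z <= 4*val + 13)) -> ((8*val <= 3 -> ((not (8*val <= 3)) and 12*val != 3)) and ((not (8*val <= 3)) -> 12*val != 3))))) and ((not (val = tot + 2*z - 2)) -> ((tot + 3*z <= val + 15 -> 3*z != -21) and ((not (tot + 3*z <= val + 15)) -> ((2*val <= -1 -> ((not (2*val <= -1)) and 3*val != -3)) and ((not (2*val <= -1)) -> 3*val != -3)))))
The weakest precondition is 2*val < 6 and 5*val >= 1 and (val = tot + 2*z - 2 -> ((tot + 3*z <= 4*val + 13 -> 3*z != -21) and ((not (tot + 3*z <= 4*val + 13)) -> ((8*val <= 3 -> ((not (8*val <= 3)) and 12*val != 3)) and ((not (8*val <= 3)) -> 12*val != 3))))) and ((not (val = tot + 2*z - 2)) -> ((tot + 3*z <= val + 15 -> 3*z != -21) and ((not (tot + 3*z <= val + 15)) -> ((2*val <= -1 -> ((not (2*val <= -1)) and 3*val != -3)) and ((not (2*val <= -1)) -> 3*val != -3))))).
Check whether 2*val < 3 and 5*val >= 1 and (val = tot + 2*z - 2 -> ((tot + 3*z <= 4*val + 13 -> 3*z != -21) and ((not (tot + 3*z <= 4*val + 13)) -> ((8*val <= 3 -> ((not (8*val <= 3)) and 12*val != 3)) and ((not (8*val <= 3)) -> 12*val != 3))))) and ((not (val = tot + 2*z - 2)) -> ((tot + 3*z <= val + 15 -> 3*z != -21) and ((not (tot + 3*z <= val + 15)) -> ((2*val <= -1 -> ((not (2*val <= -1)) and 3*val != -3)) and ((not (2*val <= -1)) -> 3*val != -3))))) implies it.
Every state satisfying the precondition satisfies the weakest precondition: the implication holds.
Answer: valid


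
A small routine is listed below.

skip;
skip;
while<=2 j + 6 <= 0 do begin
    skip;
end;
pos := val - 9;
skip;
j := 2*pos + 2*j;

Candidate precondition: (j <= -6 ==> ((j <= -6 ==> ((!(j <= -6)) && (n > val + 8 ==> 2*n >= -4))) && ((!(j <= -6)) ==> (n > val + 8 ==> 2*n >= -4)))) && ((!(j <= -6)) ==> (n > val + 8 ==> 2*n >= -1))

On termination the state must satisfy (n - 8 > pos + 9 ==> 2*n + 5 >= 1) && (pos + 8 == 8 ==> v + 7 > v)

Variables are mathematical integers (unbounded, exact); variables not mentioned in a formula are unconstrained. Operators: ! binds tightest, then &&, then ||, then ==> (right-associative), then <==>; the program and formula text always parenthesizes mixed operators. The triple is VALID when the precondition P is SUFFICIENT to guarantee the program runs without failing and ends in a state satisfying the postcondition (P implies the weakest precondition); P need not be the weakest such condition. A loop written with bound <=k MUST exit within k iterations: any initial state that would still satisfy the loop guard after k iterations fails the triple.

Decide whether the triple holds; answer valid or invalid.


Working backward. After the program, the postcondition (n - 8 > pos + 9 ==> 2*n + 5 >= 1) && (pos + 8 == 8 ==> v + 7 > v) must hold; in canonical form it is n > pos + 17 ==> 2*n >= -4.
Before j := 2*pos + 2*j: n > pos + 17 ==> 2*n >= -4
Before skip: n > pos + 17 ==> 2*n >= -4
Before pos := val - 9: n > val + 8 ==> 2*n >= -4
Before the loop (bound <=2), unroll the exhaustion recursion (WP_0 = exit-now case; WP_j = one more guarded iteration, up to j = 2):
  WP_0: (!(j <= -6)) && (n > val + 8 ==> 2*n >= -4)
  WP_1: (j <= -6 ==> ((!(j <= -6)) && (n > val + 8 ==> 2*n >= -4))) && ((!(j <= -6)) ==> (n > val + 8 ==> 2*n >= -4))
  WP_2: (j <= -6 ==> ((j <= -6 ==> ((!(j <= -6)) && (n > val + 8 ==> 2*n >= -4))) && ((!(j <= -6)) ==> (n > val + 8 ==> 2*n >= -4)))) && ((!(j <= -6)) ==> (n > val + 8 ==> 2*n >= -4))
So before the loop: (j <= -6 ==> ((j <= -6 ==> ((!(j <= -6)) && (n > val + 8 ==> 2*n >= -4))) && ((!(j <= -6)) ==> (n > val + 8 ==> 2*n >= -4)))) && ((!(j <= -6)) ==> (n > val + 8 ==> 2*n >= -4))
Before skip: (j <= -6 ==> ((j <= -6 ==> ((!(j <= -6)) && (n > val + 8 ==> 2*n >= -4))) && ((!(j <= -6)) ==> (n > val + 8 ==> 2*n >= -4)))) && ((!(j <= -6)) ==> (n > val + 8 ==> 2*n >= -4))
Before skip: (j <= -6 ==> ((j <= -6 ==> ((!(j <= -6)) && (n > val + 8 ==> 2*n >= -4))) && ((!(j <= -6)) ==> (n > val + 8 ==> 2*n >= -4)))) && ((!(j <= -6)) ==> (n > val + 8 ==> 2*n >= -4))
The weakest precondition is (j <= -6 ==> ((j <= -6 ==> ((!(j <= -6)) && (n > val + 8 ==> 2*n >= -4))) && ((!(j <= -6)) ==> (n > val + 8 ==> 2*n >= -4)))) && ((!(j <= -6)) ==> (n > val + 8 ==> 2*n >= -4)).
Check whether (j <= -6 ==> ((j <= -6 ==> ((!(j <= -6)) && (n > val + 8 ==> 2*n >= -4))) && ((!(j <= -6)) ==> (n > val + 8 ==> 2*n >= -4)))) && ((!(j <= -6)) ==> (n > val + 8 ==> 2*n >= -1)) implies it.
Every state satisfying the precondition satisfies the weakest precondition: the implication holds.
Answer: valid


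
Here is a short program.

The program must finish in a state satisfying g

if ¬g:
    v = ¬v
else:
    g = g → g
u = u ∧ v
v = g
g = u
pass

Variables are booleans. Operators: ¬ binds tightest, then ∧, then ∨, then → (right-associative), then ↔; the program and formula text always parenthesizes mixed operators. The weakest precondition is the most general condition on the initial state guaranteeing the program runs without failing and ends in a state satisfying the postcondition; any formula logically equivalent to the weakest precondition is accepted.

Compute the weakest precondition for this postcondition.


Working backward. After the program, g must hold.
Before skip: g
Before g := u: u
Before v := g: u
Before u := u ∧ v: u ∧ v
Then branch requires u ∧ (¬v); else branch requires u ∧ v.
Before the if: ((¬g) → (u ∧ (¬v))) ∧ (g → (u ∧ v))
Answer: WP = ((¬g) → (u ∧ (¬v))) ∧ (g → (u ∧ v))


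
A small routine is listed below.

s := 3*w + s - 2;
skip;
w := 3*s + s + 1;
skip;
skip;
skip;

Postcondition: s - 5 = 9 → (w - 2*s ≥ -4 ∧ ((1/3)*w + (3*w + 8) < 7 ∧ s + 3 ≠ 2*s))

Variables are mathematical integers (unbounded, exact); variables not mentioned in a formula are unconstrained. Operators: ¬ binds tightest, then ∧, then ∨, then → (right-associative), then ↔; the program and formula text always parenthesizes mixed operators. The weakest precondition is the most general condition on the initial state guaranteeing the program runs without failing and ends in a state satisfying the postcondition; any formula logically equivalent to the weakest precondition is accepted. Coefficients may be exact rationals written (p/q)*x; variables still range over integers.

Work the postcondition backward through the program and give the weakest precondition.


Working backward. After the program, the postcondition s - 5 = 9 → (w - 2*s ≥ -4 ∧ ((1/3)*w + (3*w + 8) < 7 ∧ s + 3 ≠ 2*s)) must hold; in canonical form it is s = 14 → (w ≥ 2*s - 4 ∧ (10/3)*w < -1 ∧ s ≠ 3).
Before skip: s = 14 → (w ≥ 2*s - 4 ∧ (10/3)*w < -1 ∧ s ≠ 3)
Before skip: s = 14 → (w ≥ 2*s - 4 ∧ (10/3)*w < -1 ∧ s ≠ 3)
Before skip: s = 14 → (w ≥ 2*s - 4 ∧ (10/3)*w < -1 ∧ s ≠ 3)
Before w := 3*s + s + 1: s = 14 → (2*s ≥ -5 ∧ (40/3)*s < -13/3 ∧ s ≠ 3)
Before skip: s = 14 → (2*s ≥ -5 ∧ (40/3)*s < -13/3 ∧ s ≠ 3)
Before s := 3*w + s - 2: s + 3*w = 16 → (2*s + 6*w ≥ -1 ∧ (40/3)*s + 40*w < 67/3 ∧ s + 3*w ≠ 5)
Answer: WP = s + 3*w = 16 → (2*s + 6*w ≥ -1 ∧ (40/3)*s + 40*w < 67/3 ∧ s + 3*w ≠ 5)


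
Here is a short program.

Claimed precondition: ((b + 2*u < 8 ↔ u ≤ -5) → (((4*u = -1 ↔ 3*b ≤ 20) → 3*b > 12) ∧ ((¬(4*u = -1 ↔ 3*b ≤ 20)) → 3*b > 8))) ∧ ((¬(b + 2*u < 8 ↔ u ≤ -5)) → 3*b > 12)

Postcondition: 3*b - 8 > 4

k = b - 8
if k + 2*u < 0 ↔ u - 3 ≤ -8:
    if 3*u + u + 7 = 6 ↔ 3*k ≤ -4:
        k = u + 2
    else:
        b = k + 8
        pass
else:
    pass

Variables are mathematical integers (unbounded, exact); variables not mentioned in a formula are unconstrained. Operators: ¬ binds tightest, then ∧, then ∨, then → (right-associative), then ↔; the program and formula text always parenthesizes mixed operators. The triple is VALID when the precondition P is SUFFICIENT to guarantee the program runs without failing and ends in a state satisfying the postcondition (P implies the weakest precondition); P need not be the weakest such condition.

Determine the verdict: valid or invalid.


Working backward. After the program, the postcondition 3*b - 8 > 4 must hold; in canonical form it is 3*b > 12.
Then branch requires ((4*u = -1 ↔ 3*k ≤ -4) → 3*b > 12) ∧ ((¬(4*u = -1 ↔ 3*k ≤ -4)) → 3*k > -12); else branch requires 3*b > 12.
Before the if: ((k + 2*u < 0 ↔ u ≤ -5) → (((4*u = -1 ↔ 3*k ≤ -4) → 3*b > 12) ∧ ((¬(4*u = -1 ↔ 3*k ≤ -4)) → 3*k > -12))) ∧ ((¬(k + 2*u < 0 ↔ u ≤ -5)) → 3*b > 12)
Before k := b - 8: ((b + 2*u < 8 ↔ u ≤ -5) → (((4*u = -1 ↔ 3*b ≤ 20) → 3*b > 12) ∧ ((¬(4*u = -1 ↔ 3*b ≤ 20)) → 3*b > 12))) ∧ ((¬(b + 2*u < 8 ↔ u ≤ -5)) → 3*b > 12)
The weakest precondition is ((b + 2*u < 8 ↔ u ≤ -5) → (((4*u = -1 ↔ 3*b ≤ 20) → 3*b > 12) ∧ ((¬(4*u = -1 ↔ 3*b ≤ 20)) → 3*b > 12))) ∧ ((¬(b + 2*u < 8 ↔ u ≤ -5)) → 3*b > 12).
Check whether ((b + 2*u < 8 ↔ u ≤ -5) → (((4*u = -1 ↔ 3*b ≤ 20) → 3*b > 12) ∧ ((¬(4*u = -1 ↔ 3*b ≤ 20)) → 3*b > 8))) ∧ ((¬(b + 2*u < 8 ↔ u ≤ -5)) → 3*b > 12) implies it.
Countermodel: at the initial state b = 3, u = 3, the precondition holds but the weakest precondition fails.
Answer: invalid


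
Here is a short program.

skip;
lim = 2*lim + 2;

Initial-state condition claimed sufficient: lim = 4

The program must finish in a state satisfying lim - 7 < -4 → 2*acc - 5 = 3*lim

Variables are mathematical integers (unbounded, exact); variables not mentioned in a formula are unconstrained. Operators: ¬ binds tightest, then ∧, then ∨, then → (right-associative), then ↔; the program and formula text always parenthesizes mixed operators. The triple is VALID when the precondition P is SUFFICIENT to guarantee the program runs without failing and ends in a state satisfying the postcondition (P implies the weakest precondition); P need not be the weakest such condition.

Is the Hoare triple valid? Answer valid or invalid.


Working backward. After the program, the postcondition lim - 7 < -4 → 2*acc - 5 = 3*lim must hold; in canonical form it is lim < 3 → 2*acc = 3*lim + 5.
Before lim := 2*lim + 2: 2*lim < 1 → 2*acc = 6*lim + 11
Before skip: 2*lim < 1 → 2*acc = 6*lim + 11
The weakest precondition is 2*lim < 1 → 2*acc = 6*lim + 11.
Check whether lim = 4 implies it.
Every state satisfying the precondition satisfies the weakest precondition: the implication holds.
Answer: valid


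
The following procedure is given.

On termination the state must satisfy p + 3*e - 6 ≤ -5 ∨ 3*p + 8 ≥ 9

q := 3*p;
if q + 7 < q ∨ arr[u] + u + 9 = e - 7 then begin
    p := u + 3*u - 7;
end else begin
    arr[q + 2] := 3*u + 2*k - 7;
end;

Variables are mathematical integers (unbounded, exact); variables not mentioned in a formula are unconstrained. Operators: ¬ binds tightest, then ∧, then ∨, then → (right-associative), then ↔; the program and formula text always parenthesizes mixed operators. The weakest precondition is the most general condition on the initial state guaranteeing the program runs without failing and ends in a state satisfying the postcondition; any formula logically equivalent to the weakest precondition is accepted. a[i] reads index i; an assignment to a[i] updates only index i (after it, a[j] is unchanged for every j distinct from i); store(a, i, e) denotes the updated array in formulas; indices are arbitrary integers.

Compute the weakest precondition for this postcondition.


Working backward. After the program, the postcondition p + 3*e - 6 ≤ -5 ∨ 3*p + 8 ≥ 9 must hold; in canonical form it is 3*e + p ≤ 1 ∨ 3*p ≥ 1.
Then branch requires 3*e + 4*u ≤ 8 ∨ 12*u ≥ 22; else branch requires 3*e + p ≤ 1 ∨ 3*p ≥ 1.
Before the if: (arr[u] + u = e - 16 → (3*e + 4*u ≤ 8 ∨ 12*u ≥ 22)) ∧ ((¬(arr[u] + u = e - 16)) → (3*e + p ≤ 1 ∨ 3*p ≥ 1))
Before q := 3*p: (arr[u] + u = e - 16 → (3*e + 4*u ≤ 8 ∨ 12*u ≥ 22)) ∧ ((¬(arr[u] + u = e - 16)) → (3*e + p ≤ 1 ∨ 3*p ≥ 1))
Answer: WP = (arr[u] + u = e - 16 → (3*e + 4*u ≤ 8 ∨ 12*u ≥ 22)) ∧ ((¬(arr[u] + u = e - 16)) → (3*e + p ≤ 1 ∨ 3*p ≥ 1))


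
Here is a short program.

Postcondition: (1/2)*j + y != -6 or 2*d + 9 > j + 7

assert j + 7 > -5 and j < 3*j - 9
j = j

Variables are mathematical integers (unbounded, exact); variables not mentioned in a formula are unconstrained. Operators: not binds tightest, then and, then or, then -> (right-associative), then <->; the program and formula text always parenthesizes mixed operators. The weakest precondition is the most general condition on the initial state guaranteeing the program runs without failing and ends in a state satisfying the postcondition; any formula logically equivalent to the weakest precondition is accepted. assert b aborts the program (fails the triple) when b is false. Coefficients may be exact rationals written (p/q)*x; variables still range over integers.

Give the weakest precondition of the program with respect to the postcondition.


Working backward. After the program, the postcondition (1/2)*j + y != -6 or 2*d + 9 > j + 7 must hold; in canonical form it is (1/2)*j + y != -6 or 2*d > j - 2.
Before j := j: (1/2)*j + y != -6 or 2*d > j - 2
Before assert j + 7 > -5 and j < 3*j - 9: j > -12 and 2*j > 9 and ((1/2)*j + y != -6 or 2*d > j - 2)
Answer: WP = j > -12 and 2*j > 9 and ((1/2)*j + y != -6 or 2*d > j - 2)


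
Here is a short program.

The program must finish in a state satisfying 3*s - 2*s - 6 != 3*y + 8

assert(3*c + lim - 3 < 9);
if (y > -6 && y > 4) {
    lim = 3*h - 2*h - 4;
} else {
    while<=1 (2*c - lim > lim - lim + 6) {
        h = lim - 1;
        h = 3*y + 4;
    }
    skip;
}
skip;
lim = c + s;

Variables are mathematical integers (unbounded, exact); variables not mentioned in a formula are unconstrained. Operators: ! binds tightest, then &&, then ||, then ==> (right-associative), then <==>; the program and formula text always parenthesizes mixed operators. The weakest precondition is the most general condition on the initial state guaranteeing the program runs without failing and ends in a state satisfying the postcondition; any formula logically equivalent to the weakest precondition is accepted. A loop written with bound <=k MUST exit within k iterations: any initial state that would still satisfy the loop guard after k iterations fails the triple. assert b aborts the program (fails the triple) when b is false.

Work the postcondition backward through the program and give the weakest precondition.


Working backward. After the program, the postcondition 3*s - 2*s - 6 != 3*y + 8 must hold; in canonical form it is s != 3*y + 14.
Before lim := c + s: s != 3*y + 14
Before skip: s != 3*y + 14
Then branch requires s != 3*y + 14; else branch requires (2*c > lim + 6 ==> ((!(2*c > lim + 6)) && s != 3*y + 14)) && ((!(2*c > lim + 6)) ==> s != 3*y + 14).
Before the if: ((y > -6 && y > 4) ==> s != 3*y + 14) && ((!(y > -6 && y > 4)) ==> ((2*c > lim + 6 ==> ((!(2*c > lim + 6)) && s != 3*y + 14)) && ((!(2*c > lim + 6)) ==> s != 3*y + 14)))
Before assert 3*c + lim - 3 < 9: 3*c + lim < 12 && ((y > -6 && y > 4) ==> s != 3*y + 14) && ((!(y > -6 && y > 4)) ==> ((2*c > lim + 6 ==> ((!(2*c > lim + 6)) && s != 3*y + 14)) && ((!(2*c > lim + 6)) ==> s != 3*y + 14)))
Answer: WP = 3*c + lim < 12 && ((y > -6 && y > 4) ==> s != 3*y + 14) && ((!(y > -6 && y > 4)) ==> ((2*c > lim + 6 ==> ((!(2*c > lim + 6)) && s != 3*y + 14)) && ((!(2*c > lim + 6)) ==> s != 3*y + 14)))


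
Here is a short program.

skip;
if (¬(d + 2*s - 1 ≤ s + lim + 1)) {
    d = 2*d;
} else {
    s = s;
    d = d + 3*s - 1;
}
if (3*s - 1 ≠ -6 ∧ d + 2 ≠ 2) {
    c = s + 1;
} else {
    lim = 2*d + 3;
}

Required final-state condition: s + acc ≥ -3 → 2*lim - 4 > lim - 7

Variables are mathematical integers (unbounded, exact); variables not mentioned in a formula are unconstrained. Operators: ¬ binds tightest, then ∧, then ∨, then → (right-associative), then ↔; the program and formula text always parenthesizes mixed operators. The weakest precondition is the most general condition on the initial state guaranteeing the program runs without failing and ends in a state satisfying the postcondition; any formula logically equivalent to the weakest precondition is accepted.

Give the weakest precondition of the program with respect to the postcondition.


Working backward. After the program, the postcondition s + acc ≥ -3 → 2*lim - 4 > lim - 7 must hold; in canonical form it is acc + s ≥ -3 → lim > -3.
Then branch requires acc + s ≥ -3 → lim > -3; else branch requires acc + s ≥ -3 → 2*d > -6.
Before the if: ((3*s ≠ -5 ∧ d ≠ 0) → (acc + s ≥ -3 → lim > -3)) ∧ ((¬(3*s ≠ -5 ∧ d ≠ 0)) → (acc + s ≥ -3 → 2*d > -6))
Then branch requires ((3*s ≠ -5 ∧ 2*d ≠ 0) → (acc + s ≥ -3 → lim > -3)) ∧ ((¬(3*s ≠ -5 ∧ 2*d ≠ 0)) → (acc + s ≥ -3 → 4*d > -6)); else branch requires ((3*s ≠ -5 ∧ d + 3*s ≠ 1) → (acc + s ≥ -3 → lim > -3)) ∧ ((¬(3*s ≠ -5 ∧ d + 3*s ≠ 1)) → (acc + s ≥ -3 → 2*d + 6*s > -4)).
Before the if: ((¬(d + s ≤ lim + 2)) → (((3*s ≠ -5 ∧ 2*d ≠ 0) → (acc + s ≥ -3 → lim > -3)) ∧ ((¬(3*s ≠ -5 ∧ 2*d ≠ 0)) → (acc + s ≥ -3 → 4*d > -6)))) ∧ (d + s ≤ lim + 2 → (((3*s ≠ -5 ∧ d + 3*s ≠ 1) → (acc + s ≥ -3 → lim > -3)) ∧ ((¬(3*s ≠ -5 ∧ d + 3*s ≠ 1)) → (acc + s ≥ -3 → 2*d + 6*s > -4))))
Before skip: ((¬(d + s ≤ lim + 2)) → (((3*s ≠ -5 ∧ 2*d ≠ 0) → (acc + s ≥ -3 → lim > -3)) ∧ ((¬(3*s ≠ -5 ∧ 2*d ≠ 0)) → (acc + s ≥ -3 → 4*d > -6)))) ∧ (d + s ≤ lim + 2 → (((3*s ≠ -5 ∧ d + 3*s ≠ 1) → (acc + s ≥ -3 → lim > -3)) ∧ ((¬(3*s ≠ -5 ∧ d + 3*s ≠ 1)) → (acc + s ≥ -3 → 2*d + 6*s > -4))))
Answer: WP = ((¬(d + s ≤ lim + 2)) → (((3*s ≠ -5 ∧ 2*d ≠ 0) → (acc + s ≥ -3 → lim > -3)) ∧ ((¬(3*s ≠ -5 ∧ 2*d ≠ 0)) → (acc + s ≥ -3 → 4*d > -6)))) ∧ (d + s ≤ lim + 2 → (((3*s ≠ -5 ∧ d + 3*s ≠ 1) → (acc + s ≥ -3 → lim > -3)) ∧ ((¬(3*s ≠ -5 ∧ d + 3*s ≠ 1)) → (acc + s ≥ -3 → 2*d + 6*s > -4))))


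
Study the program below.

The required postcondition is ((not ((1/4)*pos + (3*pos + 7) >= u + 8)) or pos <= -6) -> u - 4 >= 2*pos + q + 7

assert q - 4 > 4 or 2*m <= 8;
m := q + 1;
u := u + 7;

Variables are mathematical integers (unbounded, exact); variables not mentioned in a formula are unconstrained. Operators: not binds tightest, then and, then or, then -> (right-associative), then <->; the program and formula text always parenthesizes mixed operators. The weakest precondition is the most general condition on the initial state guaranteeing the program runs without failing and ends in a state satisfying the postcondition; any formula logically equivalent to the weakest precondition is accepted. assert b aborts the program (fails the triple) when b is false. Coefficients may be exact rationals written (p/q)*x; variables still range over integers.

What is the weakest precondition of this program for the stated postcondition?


Working backward. After the program, the postcondition ((not ((1/4)*pos + (3*pos + 7) >= u + 8)) or pos <= -6) -> u - 4 >= 2*pos + q + 7 must hold; in canonical form it is ((not ((13/4)*pos >= u + 1)) or pos <= -6) -> u >= 2*pos + q + 11.
Before u := u + 7: ((not ((13/4)*pos >= u + 8)) or pos <= -6) -> u >= 2*pos + q + 4
Before m := q + 1: ((not ((13/4)*pos >= u + 8)) or pos <= -6) -> u >= 2*pos + q + 4
Before assert q - 4 > 4 or 2*m <= 8: (q > 8 or 2*m <= 8) and (((not ((13/4)*pos >= u + 8)) or pos <= -6) -> u >= 2*pos + q + 4)
Answer: WP = (q > 8 or 2*m <= 8) and (((not ((13/4)*pos >= u + 8)) or pos <= -6) -> u >= 2*pos + q + 4)


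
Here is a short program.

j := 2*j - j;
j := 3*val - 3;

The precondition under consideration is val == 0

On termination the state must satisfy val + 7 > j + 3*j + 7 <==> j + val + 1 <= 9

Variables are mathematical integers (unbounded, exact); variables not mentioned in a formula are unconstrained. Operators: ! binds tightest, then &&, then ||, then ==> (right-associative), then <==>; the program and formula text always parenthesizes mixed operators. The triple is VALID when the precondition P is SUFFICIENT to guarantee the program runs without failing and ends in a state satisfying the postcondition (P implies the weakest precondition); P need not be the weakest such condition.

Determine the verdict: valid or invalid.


Working backward. After the program, the postcondition val + 7 > j + 3*j + 7 <==> j + val + 1 <= 9 must hold; in canonical form it is val > 4*j <==> j + val <= 8.
Before j := 3*val - 3: 11*val < 12 <==> 4*val <= 11
Before j := 2*j - j: 11*val < 12 <==> 4*val <= 11
The weakest precondition is 11*val < 12 <==> 4*val <= 11.
Check whether val == 0 implies it.
Every state satisfying the precondition satisfies the weakest precondition: the implication holds.
Answer: valid


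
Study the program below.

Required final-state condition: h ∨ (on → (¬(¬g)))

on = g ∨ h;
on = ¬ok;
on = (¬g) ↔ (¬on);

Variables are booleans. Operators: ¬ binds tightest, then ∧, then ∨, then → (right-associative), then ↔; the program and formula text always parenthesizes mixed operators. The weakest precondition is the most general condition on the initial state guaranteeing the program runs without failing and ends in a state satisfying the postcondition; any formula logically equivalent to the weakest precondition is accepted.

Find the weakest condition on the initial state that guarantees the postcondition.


Working backward. After the program, the postcondition h ∨ (on → (¬(¬g))) must hold; in canonical form it is h ∨ (on → g).
Before on := (¬g) ↔ (¬on): h ∨ (((¬g) ↔ (¬on)) → g)
Before on := ¬ok: h ∨ (((¬g) ↔ ok) → g)
Before on := g ∨ h: h ∨ (((¬g) ↔ ok) → g)
Answer: WP = h ∨ (((¬g) ↔ ok) → g)


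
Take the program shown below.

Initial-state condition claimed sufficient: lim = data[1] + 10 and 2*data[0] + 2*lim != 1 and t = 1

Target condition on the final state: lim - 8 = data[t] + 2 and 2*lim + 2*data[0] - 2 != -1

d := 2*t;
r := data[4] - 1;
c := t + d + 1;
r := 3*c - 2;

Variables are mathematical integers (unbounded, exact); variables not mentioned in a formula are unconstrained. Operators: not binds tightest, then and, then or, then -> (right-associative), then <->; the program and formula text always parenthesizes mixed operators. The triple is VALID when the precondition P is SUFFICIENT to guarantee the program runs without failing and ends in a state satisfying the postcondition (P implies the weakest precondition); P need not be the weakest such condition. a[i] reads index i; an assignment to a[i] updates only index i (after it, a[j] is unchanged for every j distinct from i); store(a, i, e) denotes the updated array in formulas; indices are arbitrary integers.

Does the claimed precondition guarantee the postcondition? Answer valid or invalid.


Working backward. After the program, the postcondition lim - 8 = data[t] + 2 and 2*lim + 2*data[0] - 2 != -1 must hold; in canonical form it is lim = data[t] + 10 and 2*data[0] + 2*lim != 1.
Before r := 3*c - 2: lim = data[t] + 10 and 2*data[0] + 2*lim != 1
Before c := t + d + 1: lim = data[t] + 10 and 2*data[0] + 2*lim != 1
Before r := data[4] - 1: lim = data[t] + 10 and 2*data[0] + 2*lim != 1
Before d := 2*t: lim = data[t] + 10 and 2*data[0] + 2*lim != 1
The weakest precondition is lim = data[t] + 10 and 2*data[0] + 2*lim != 1.
Check whether lim = data[1] + 10 and 2*data[0] + 2*lim != 1 and t = 1 implies it.
Every state satisfying the precondition satisfies the weakest precondition: the implication holds.
Answer: valid


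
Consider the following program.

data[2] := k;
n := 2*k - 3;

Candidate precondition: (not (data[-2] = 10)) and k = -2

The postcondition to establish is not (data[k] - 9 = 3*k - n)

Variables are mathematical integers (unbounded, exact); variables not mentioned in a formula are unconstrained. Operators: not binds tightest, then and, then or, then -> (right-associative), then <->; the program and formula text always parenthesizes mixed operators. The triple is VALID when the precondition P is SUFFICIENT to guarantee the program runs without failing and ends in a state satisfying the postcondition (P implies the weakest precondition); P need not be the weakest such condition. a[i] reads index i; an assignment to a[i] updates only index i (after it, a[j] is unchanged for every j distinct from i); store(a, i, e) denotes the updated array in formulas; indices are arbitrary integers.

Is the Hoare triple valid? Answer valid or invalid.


Working backward. After the program, the postcondition not (data[k] - 9 = 3*k - n) must hold; in canonical form it is not (data[k] + n = 3*k + 9).
Before n := 2*k - 3: not (data[k] = k + 12)
Before data[2] := k: not (store(data, 2, k)[k] = k + 12)
The weakest precondition is not (store(data, 2, k)[k] = k + 12).
Check whether (not (data[-2] = 10)) and k = -2 implies it.
Every state satisfying the precondition satisfies the weakest precondition: the implication holds.
Answer: valid


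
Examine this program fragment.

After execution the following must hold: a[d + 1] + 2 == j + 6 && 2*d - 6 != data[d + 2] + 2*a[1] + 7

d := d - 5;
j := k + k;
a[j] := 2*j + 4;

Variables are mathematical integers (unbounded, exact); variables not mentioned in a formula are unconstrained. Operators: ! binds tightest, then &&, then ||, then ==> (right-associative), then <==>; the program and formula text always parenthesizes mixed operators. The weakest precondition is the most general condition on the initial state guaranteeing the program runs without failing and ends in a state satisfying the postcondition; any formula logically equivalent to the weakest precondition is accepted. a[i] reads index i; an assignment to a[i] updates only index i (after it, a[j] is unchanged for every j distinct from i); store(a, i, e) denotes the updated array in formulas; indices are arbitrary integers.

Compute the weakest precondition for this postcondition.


Working backward. After the program, the postcondition a[d + 1] + 2 == j + 6 && 2*d - 6 != data[d + 2] + 2*a[1] + 7 must hold; in canonical form it is a[d + 1] == j + 4 && 2*d != 2*a[1] + data[d + 2] + 13.
Before a[j] := 2*j + 4: store(a, j, 2*j + 4)[d + 1] == j + 4 && 2*d != data[d + 2] + 2*store(a, j, 2*j + 4)[1] + 13
Before j := k + k: store(a, 2*k, 4*k + 4)[d + 1] == 2*k + 4 && 2*d != data[d + 2] + 2*store(a, 2*k, 4*k + 4)[1] + 13
Before d := d - 5: store(a, 2*k, 4*k + 4)[d - 4] == 2*k + 4 && 2*d != data[d - 3] + 2*store(a, 2*k, 4*k + 4)[1] + 23
Answer: WP = store(a, 2*k, 4*k + 4)[d - 4] == 2*k + 4 && 2*d != data[d - 3] + 2*store(a, 2*k, 4*k + 4)[1] + 23


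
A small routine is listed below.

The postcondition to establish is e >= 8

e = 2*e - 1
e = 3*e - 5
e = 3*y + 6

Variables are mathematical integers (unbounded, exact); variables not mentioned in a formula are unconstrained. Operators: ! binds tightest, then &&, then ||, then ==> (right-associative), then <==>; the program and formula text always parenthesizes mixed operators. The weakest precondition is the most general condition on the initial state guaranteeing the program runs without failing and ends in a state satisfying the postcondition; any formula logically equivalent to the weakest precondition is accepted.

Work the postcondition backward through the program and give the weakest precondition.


Working backward. After the program, e >= 8 must hold.
Before e := 3*y + 6: 3*y >= 2
Before e := 3*e - 5: 3*y >= 2
Before e := 2*e - 1: 3*y >= 2
Answer: WP = 3*y >= 2


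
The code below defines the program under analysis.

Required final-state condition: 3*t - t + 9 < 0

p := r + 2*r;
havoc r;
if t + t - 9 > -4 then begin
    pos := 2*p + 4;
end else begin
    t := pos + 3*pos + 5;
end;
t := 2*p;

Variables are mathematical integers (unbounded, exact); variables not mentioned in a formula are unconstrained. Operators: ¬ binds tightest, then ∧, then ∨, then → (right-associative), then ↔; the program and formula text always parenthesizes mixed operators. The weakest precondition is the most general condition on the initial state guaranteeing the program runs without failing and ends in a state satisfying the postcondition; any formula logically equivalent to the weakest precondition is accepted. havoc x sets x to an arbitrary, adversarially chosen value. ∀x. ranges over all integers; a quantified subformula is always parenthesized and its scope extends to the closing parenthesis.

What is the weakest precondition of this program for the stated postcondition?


Working backward. After the program, the postcondition 3*t - t + 9 < 0 must hold; in canonical form it is 2*t < -9.
Before t := 2*p: 4*p < -9
Then branch requires 4*p < -9; else branch requires 4*p < -9.
Before the if: (2*t > 5 → 4*p < -9) ∧ ((¬(2*t > 5)) → 4*p < -9)
Before havoc r: (2*t > 5 → 4*p < -9) ∧ ((¬(2*t > 5)) → 4*p < -9)
Before p := r + 2*r: (2*t > 5 → 12*r < -9) ∧ ((¬(2*t > 5)) → 12*r < -9)
Answer: WP = (2*t > 5 → 12*r < -9) ∧ ((¬(2*t > 5)) → 12*r < -9)


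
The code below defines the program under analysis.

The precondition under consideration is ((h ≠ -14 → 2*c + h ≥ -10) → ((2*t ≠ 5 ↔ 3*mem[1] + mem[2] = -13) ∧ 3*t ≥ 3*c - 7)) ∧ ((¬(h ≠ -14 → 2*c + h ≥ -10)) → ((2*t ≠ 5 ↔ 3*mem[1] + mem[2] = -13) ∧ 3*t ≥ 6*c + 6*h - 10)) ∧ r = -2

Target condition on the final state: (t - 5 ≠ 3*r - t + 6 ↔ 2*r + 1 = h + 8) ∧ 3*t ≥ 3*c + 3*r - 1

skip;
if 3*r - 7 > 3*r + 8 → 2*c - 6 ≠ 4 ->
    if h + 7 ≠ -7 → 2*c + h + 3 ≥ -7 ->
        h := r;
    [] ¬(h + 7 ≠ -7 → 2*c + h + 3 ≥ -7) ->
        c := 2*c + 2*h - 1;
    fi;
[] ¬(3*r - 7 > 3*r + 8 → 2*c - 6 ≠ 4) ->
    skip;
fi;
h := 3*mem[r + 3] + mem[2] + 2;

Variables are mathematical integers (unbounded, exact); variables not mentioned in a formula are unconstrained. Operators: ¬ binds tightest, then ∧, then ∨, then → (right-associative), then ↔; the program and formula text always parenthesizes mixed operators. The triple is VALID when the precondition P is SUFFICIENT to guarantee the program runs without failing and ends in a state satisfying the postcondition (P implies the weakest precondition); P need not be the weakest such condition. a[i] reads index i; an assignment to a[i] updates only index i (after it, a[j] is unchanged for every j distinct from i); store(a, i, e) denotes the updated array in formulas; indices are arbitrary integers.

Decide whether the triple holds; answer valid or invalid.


Working backward. After the program, the postcondition (t - 5 ≠ 3*r - t + 6 ↔ 2*r + 1 = h + 8) ∧ 3*t ≥ 3*c + 3*r - 1 must hold; in canonical form it is (2*t ≠ 3*r + 11 ↔ 2*r = h + 7) ∧ 3*t ≥ 3*c + 3*r - 1.
Before h := 3*mem[r + 3] + mem[2] + 2: (2*t ≠ 3*r + 11 ↔ 2*r = 3*mem[r + 3] + mem[2] + 9) ∧ 3*t ≥ 3*c + 3*r - 1
Then branch requires ((h ≠ -14 → 2*c + h ≥ -10) → ((2*t ≠ 3*r + 11 ↔ 2*r = 3*mem[r + 3] + mem[2] + 9) ∧ 3*t ≥ 3*c + 3*r - 1)) ∧ ((¬(h ≠ -14 → 2*c + h ≥ -10)) → ((2*t ≠ 3*r + 11 ↔ 2*r = 3*mem[r + 3] + mem[2] + 9) ∧ 3*t ≥ 6*c + 6*h + 3*r - 4)); else branch requires (2*t ≠ 3*r + 11 ↔ 2*r = 3*mem[r + 3] + mem[2] + 9) ∧ 3*t ≥ 3*c + 3*r - 1.
Before the if: ((h ≠ -14 → 2*c + h ≥ -10) → ((2*t ≠ 3*r + 11 ↔ 2*r = 3*mem[r + 3] + mem[2] + 9) ∧ 3*t ≥ 3*c + 3*r - 1)) ∧ ((¬(h ≠ -14 → 2*c + h ≥ -10)) → ((2*t ≠ 3*r + 11 ↔ 2*r = 3*mem[r + 3] + mem[2] + 9) ∧ 3*t ≥ 6*c + 6*h + 3*r - 4))
Before skip: ((h ≠ -14 → 2*c + h ≥ -10) → ((2*t ≠ 3*r + 11 ↔ 2*r = 3*mem[r + 3] + mem[2] + 9) ∧ 3*t ≥ 3*c + 3*r - 1)) ∧ ((¬(h ≠ -14 → 2*c + h ≥ -10)) → ((2*t ≠ 3*r + 11 ↔ 2*r = 3*mem[r + 3] + mem[2] + 9) ∧ 3*t ≥ 6*c + 6*h + 3*r - 4))
The weakest precondition is ((h ≠ -14 → 2*c + h ≥ -10) → ((2*t ≠ 3*r + 11 ↔ 2*r = 3*mem[r + 3] + mem[2] + 9) ∧ 3*t ≥ 3*c + 3*r - 1)) ∧ ((¬(h ≠ -14 → 2*c + h ≥ -10)) → ((2*t ≠ 3*r + 11 ↔ 2*r = 3*mem[r + 3] + mem[2] + 9) ∧ 3*t ≥ 6*c + 6*h + 3*r - 4)).
Check whether ((h ≠ -14 → 2*c + h ≥ -10) → ((2*t ≠ 5 ↔ 3*mem[1] + mem[2] = -13) ∧ 3*t ≥ 3*c - 7)) ∧ ((¬(h ≠ -14 → 2*c + h ≥ -10)) → ((2*t ≠ 5 ↔ 3*mem[1] + mem[2] = -13) ∧ 3*t ≥ 6*c + 6*h - 10)) ∧ r = -2 implies it.
Every state satisfying the precondition satisfies the weakest precondition: the implication holds.
Answer: valid
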